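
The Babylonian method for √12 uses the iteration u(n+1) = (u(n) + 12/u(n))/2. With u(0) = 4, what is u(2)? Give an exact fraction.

97/28

u(1) = (4 + 12/4)/2 = 7/2.
u(2) = (7/2 + 12/(7/2))/2 = 97/28.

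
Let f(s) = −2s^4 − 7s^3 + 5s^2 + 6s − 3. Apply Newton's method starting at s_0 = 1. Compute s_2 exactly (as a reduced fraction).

f'(s) = −8s^3 − 21s^2 + 10s + 6.
f(1) = −1, f'(1) = −13, so s_1 = 1 − (−1)/(−13) = 12/13.
f(12/13) = −4539/28561, f'(12/13) = −19674/2197, so s_2 = (12/13) − (−4539/28561)/(−19674/2197) = 77183/85254.

77183/85254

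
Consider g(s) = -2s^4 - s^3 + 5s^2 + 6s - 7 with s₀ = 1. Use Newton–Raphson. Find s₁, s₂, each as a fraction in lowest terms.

s₁ = 4/5, s₂ = 4199/4990

g'(s) = -8s^3 - 3s^2 + 10s + 6.
g(1) = 1, g'(1) = 5, so s₁ = 1 - 1/5 = 4/5.
g(4/5) = -207/625, g'(4/5) = 998/125, so s₂ = (4/5) - (-207/625)/(998/125) = 4199/4990.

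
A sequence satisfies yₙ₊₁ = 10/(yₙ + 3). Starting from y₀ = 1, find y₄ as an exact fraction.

530/269

y₁ = 10/(1 + 3) = 5/2.
y₂ = 10/(5/2 + 3) = 20/11.
y₃ = 10/(20/11 + 3) = 110/53.
y₄ = 10/(110/53 + 3) = 530/269.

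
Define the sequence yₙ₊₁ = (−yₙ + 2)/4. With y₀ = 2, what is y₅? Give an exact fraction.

51/128

y₁ = (−2 + 2)/4 = 0.
y₂ = (−0 + 2)/4 = 1/2.
y₃ = (−(1/2) + 2)/4 = 3/8.
y₄ = (−(3/8) + 2)/4 = 13/32.
y₅ = (−(13/32) + 2)/4 = 51/128.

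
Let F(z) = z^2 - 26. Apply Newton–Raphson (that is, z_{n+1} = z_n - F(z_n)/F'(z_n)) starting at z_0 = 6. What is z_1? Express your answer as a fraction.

F'(z) = 2z.
F(6) = 10, F'(6) = 12, so z_1 = 6 - 10/12 = 31/6.

31/6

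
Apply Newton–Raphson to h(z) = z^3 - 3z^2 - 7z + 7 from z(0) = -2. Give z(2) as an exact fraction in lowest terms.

-13044/6341

h'(z) = 3z^2 - 6z - 7.
h(-2) = 1, h'(-2) = 17, so z(1) = (-2) - 1/17 = -35/17.
h(-35/17) = -154/4913, h'(-35/17) = 5222/289, so z(2) = (-35/17) - (-154/4913)/(5222/289) = -13044/6341.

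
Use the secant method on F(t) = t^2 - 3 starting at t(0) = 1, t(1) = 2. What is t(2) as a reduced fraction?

F(1) = -2, F(2) = 1. t(2) = 2 - 1·(2 - 1)/(1 - (-2)) = 5/3.

5/3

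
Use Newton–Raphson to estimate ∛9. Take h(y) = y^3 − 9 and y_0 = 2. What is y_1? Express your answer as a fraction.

25/12

h'(y) = 3y^2.
h(2) = −1, h'(2) = 12, so y_1 = 2 − (−1)/12 = 25/12.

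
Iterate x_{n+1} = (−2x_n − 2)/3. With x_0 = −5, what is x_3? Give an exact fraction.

26/27

x_1 = (−2·(−5) − 2)/3 = 8/3.
x_2 = (−2·(8/3) − 2)/3 = −22/9.
x_3 = (−2·(−22/9) − 2)/3 = 26/27.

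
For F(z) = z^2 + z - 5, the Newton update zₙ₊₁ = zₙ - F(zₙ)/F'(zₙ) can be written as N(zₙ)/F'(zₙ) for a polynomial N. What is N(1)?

F'(z) = 2z + 1.
N(z) = z·F'(z) - F(z) = z·(2z + 1) - (z^2 + z - 5) = z^2 + 5.
N(1) = 6.

6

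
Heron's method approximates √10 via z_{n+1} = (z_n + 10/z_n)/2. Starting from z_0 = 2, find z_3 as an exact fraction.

z_1 = (2 + 10/2)/2 = 7/2.
z_2 = (7/2 + 10/(7/2))/2 = 89/28.
z_3 = (89/28 + 10/(89/28))/2 = 15761/4984.

15761/4984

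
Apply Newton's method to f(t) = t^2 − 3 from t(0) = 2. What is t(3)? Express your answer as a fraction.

18817/10864

f'(t) = 2t.
f(2) = 1, f'(2) = 4, so t(1) = 2 − 1/4 = 7/4.
f(7/4) = 1/16, f'(7/4) = 7/2, so t(2) = (7/4) − (1/16)/(7/2) = 97/56.
f(97/56) = 1/3136, f'(97/56) = 97/28, so t(3) = (97/56) − (1/3136)/(97/28) = 18817/10864.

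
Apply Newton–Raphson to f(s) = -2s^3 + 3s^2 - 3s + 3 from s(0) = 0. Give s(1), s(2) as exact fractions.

s(1) = 1, s(2) = 4/3

f'(s) = -6s^2 + 6s - 3.
f(0) = 3, f'(0) = -3, so s(1) = 0 - 3/(-3) = 1.
f(1) = 1, f'(1) = -3, so s(2) = 1 - 1/(-3) = 4/3.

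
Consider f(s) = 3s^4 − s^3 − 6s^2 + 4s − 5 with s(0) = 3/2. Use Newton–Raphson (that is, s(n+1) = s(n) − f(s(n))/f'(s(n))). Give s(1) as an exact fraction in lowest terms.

f'(s) = 12s^3 − 3s^2 − 12s + 4.
f(3/2) = −11/16, f'(3/2) = 79/4, so s(1) = (3/2) − (−11/16)/(79/4) = 485/316.

485/316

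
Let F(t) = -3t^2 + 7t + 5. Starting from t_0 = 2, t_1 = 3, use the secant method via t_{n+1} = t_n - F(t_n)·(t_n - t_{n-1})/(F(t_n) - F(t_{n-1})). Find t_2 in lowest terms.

23/8

F(2) = 7, F(3) = -1. t_2 = 3 - (-1)·(3 - 2)/((-1) - 7) = 23/8.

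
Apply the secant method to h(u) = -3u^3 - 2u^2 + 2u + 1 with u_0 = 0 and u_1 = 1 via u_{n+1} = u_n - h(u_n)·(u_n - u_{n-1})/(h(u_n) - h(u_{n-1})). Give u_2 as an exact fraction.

h(0) = 1, h(1) = -2. u_2 = 1 - (-2)·(1 - 0)/((-2) - 1) = 1/3.

1/3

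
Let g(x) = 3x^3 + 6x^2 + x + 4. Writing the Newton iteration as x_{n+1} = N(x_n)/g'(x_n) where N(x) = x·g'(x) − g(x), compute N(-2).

g'(x) = 9x^2 + 12x + 1.
N(x) = x·g'(x) − g(x) = x·(9x^2 + 12x + 1) − (3x^3 + 6x^2 + x + 4) = 6x^3 + 6x^2 − 4.
N(-2) = −28.

−28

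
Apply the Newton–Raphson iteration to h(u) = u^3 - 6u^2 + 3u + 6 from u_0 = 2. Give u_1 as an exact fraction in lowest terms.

h'(u) = 3u^2 - 12u + 3.
h(2) = -4, h'(2) = -9, so u_1 = 2 - (-4)/(-9) = 14/9.

14/9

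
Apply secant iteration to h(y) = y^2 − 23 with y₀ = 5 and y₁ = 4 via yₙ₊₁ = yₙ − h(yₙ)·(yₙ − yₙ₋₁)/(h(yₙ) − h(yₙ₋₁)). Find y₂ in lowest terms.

h(5) = 2, h(4) = −7. y₂ = 4 − (−7)·(4 − 5)/((−7) − 2) = 43/9.

43/9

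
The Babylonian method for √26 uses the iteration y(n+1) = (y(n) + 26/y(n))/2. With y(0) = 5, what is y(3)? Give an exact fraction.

54100801/10610040

y(1) = (5 + 26/5)/2 = 51/10.
y(2) = (51/10 + 26/(51/10))/2 = 5201/1020.
y(3) = (5201/1020 + 26/(5201/1020))/2 = 54100801/10610040.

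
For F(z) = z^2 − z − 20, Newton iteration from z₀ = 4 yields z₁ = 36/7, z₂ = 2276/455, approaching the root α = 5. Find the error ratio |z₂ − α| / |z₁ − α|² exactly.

z₁ − α = 36/7 − 5 = 1/7, so |z₁ − α| = 1/7.
z₂ − α = 2276/455 − 5 = 1/455, so |z₂ − α| = 1/455.
|z₁ − α|² = 1/49.
Ratio = (1/455) / (1/49) = 7/65.

7/65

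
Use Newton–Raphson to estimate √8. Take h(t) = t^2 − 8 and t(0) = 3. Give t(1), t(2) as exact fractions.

h'(t) = 2t.
h(3) = 1, h'(3) = 6, so t(1) = 3 − 1/6 = 17/6.
h(17/6) = 1/36, h'(17/6) = 17/3, so t(2) = (17/6) − (1/36)/(17/3) = 577/204.

t(1) = 17/6, t(2) = 577/204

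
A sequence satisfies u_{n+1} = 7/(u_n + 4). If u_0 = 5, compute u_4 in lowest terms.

u_1 = 7/(5 + 4) = 7/9.
u_2 = 7/(7/9 + 4) = 63/43.
u_3 = 7/(63/43 + 4) = 301/235.
u_4 = 7/(301/235 + 4) = 1645/1241.

1645/1241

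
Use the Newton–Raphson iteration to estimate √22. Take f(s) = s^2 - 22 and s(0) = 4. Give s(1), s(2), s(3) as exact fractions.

f'(s) = 2s.
f(4) = -6, f'(4) = 8, so s(1) = 4 - (-6)/8 = 19/4.
f(19/4) = 9/16, f'(19/4) = 19/2, so s(2) = (19/4) - (9/16)/(19/2) = 713/152.
f(713/152) = 81/23104, f'(713/152) = 713/76, so s(3) = (713/152) - (81/23104)/(713/76) = 1016657/216752.

s(1) = 19/4, s(2) = 713/152, s(3) = 1016657/216752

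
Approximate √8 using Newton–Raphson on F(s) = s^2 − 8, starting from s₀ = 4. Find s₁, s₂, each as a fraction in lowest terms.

s₁ = 3, s₂ = 17/6

F'(s) = 2s.
F(4) = 8, F'(4) = 8, so s₁ = 4 − 8/8 = 3.
F(3) = 1, F'(3) = 6, so s₂ = 3 − 1/6 = 17/6.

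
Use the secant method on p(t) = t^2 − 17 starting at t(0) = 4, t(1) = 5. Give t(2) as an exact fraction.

p(4) = −1, p(5) = 8. t(2) = 5 − 8·(5 − 4)/(8 − (−1)) = 37/9.

37/9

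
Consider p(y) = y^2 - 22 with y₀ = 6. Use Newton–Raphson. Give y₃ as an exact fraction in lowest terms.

5330977/1136568

p'(y) = 2y.
p(6) = 14, p'(6) = 12, so y₁ = 6 - 14/12 = 29/6.
p(29/6) = 49/36, p'(29/6) = 29/3, so y₂ = (29/6) - (49/36)/(29/3) = 1633/348.
p(1633/348) = 2401/121104, p'(1633/348) = 1633/174, so y₃ = (1633/348) - (2401/121104)/(1633/174) = 5330977/1136568.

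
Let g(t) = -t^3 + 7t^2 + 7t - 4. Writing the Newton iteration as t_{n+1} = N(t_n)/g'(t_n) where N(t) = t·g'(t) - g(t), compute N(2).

16

g'(t) = -3t^2 + 14t + 7.
N(t) = t·g'(t) - g(t) = t·(-3t^2 + 14t + 7) - (-t^3 + 7t^2 + 7t - 4) = -2t^3 + 7t^2 + 4.
N(2) = 16.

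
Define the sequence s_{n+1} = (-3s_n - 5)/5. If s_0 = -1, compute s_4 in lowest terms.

s_1 = (-3·(-1) - 5)/5 = -2/5.
s_2 = (-3·(-2/5) - 5)/5 = -19/25.
s_3 = (-3·(-19/25) - 5)/5 = -68/125.
s_4 = (-3·(-68/125) - 5)/5 = -421/625.

-421/625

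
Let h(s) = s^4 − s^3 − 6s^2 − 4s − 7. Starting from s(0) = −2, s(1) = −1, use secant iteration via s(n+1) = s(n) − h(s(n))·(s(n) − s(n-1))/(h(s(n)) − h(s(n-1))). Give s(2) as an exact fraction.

−15/8

h(−2) = 1, h(−1) = −7. s(2) = (−1) − (−7)·((−1) − (−2))/((−7) − 1) = −15/8.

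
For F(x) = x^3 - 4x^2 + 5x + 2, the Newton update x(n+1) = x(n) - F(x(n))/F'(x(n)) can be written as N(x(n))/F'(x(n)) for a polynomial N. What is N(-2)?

F'(x) = 3x^2 - 8x + 5.
N(x) = x·F'(x) - F(x) = x·(3x^2 - 8x + 5) - (x^3 - 4x^2 + 5x + 2) = 2x^3 - 4x^2 - 2.
N(-2) = -34.

-34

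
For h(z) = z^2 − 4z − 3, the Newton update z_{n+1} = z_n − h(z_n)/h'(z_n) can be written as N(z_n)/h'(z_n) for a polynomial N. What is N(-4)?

h'(z) = 2z − 4.
N(z) = z·h'(z) − h(z) = z·(2z − 4) − (z^2 − 4z − 3) = z^2 + 3.
N(-4) = 19.

19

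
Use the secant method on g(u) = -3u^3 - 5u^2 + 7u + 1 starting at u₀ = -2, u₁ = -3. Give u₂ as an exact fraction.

-59/25

g(-2) = -9, g(-3) = 16. u₂ = (-3) - 16·((-3) - (-2))/(16 - (-9)) = -59/25.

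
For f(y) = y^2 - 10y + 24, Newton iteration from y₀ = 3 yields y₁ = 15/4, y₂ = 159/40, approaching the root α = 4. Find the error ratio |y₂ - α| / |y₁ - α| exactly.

1/10

y₁ - α = 15/4 - 4 = -1/4, so |y₁ - α| = 1/4.
y₂ - α = 159/40 - 4 = -1/40, so |y₂ - α| = 1/40.
Ratio = (1/40) / (1/4) = 1/10.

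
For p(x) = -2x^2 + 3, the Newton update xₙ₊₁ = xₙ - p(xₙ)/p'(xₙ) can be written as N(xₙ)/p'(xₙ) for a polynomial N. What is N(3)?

p'(x) = -4x.
N(x) = x·p'(x) - p(x) = x·(-4x) - (-2x^2 + 3) = -2x^2 - 3.
N(3) = -21.

-21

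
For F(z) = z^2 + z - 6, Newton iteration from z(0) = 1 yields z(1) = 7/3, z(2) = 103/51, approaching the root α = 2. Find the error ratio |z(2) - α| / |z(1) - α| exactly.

1/17

z(1) - α = 7/3 - 2 = 1/3, so |z(1) - α| = 1/3.
z(2) - α = 103/51 - 2 = 1/51, so |z(2) - α| = 1/51.
Ratio = (1/51) / (1/3) = 1/17.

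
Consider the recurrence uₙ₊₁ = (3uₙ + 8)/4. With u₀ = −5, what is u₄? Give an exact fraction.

995/256

u₁ = (3·(−5) + 8)/4 = −7/4.
u₂ = (3·(−7/4) + 8)/4 = 11/16.
u₃ = (3·(11/16) + 8)/4 = 161/64.
u₄ = (3·(161/64) + 8)/4 = 995/256.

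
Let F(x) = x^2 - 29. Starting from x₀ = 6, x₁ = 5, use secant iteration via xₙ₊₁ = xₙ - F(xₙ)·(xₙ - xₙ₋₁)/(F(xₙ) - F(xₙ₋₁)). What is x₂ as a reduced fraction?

59/11

F(6) = 7, F(5) = -4. x₂ = 5 - (-4)·(5 - 6)/((-4) - 7) = 59/11.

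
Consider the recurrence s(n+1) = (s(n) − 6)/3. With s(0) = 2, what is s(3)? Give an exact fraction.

s(1) = (2 − 6)/3 = −4/3.
s(2) = ((−4/3) − 6)/3 = −22/9.
s(3) = ((−22/9) − 6)/3 = −76/27.

−76/27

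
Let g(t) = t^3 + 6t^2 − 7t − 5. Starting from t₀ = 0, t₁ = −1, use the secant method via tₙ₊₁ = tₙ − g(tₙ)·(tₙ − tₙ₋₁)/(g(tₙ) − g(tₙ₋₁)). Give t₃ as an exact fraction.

−995/2003

g(0) = −5, g(−1) = 7. t₂ = (−1) − 7·((−1) − 0)/(7 − (−5)) = −5/12.
g(−1) = 7, g(−5/12) = −1925/1728. t₃ = (−5/12) − (−1925/1728)·((−5/12) − (−1))/((−1925/1728) − 7) = −995/2003.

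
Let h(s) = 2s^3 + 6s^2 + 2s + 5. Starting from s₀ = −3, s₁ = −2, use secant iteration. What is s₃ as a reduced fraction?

h(−3) = −1, h(−2) = 9. s₂ = (−2) − 9·((−2) − (−3))/(9 − (−1)) = −29/10.
h(−2) = 9, h(−29/10) = 441/500. s₃ = (−29/10) − (441/500)·((−29/10) − (−2))/((441/500) − 9) = −1352/451.

−1352/451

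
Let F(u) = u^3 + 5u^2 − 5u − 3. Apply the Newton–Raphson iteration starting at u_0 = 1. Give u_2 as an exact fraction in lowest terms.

157/130

F'(u) = 3u^2 + 10u − 5.
F(1) = −2, F'(1) = 8, so u_1 = 1 − (−2)/8 = 5/4.
F(5/4) = 33/64, F'(5/4) = 195/16, so u_2 = (5/4) − (33/64)/(195/16) = 157/130.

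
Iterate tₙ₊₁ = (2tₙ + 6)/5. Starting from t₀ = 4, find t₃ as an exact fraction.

t₁ = (2·4 + 6)/5 = 14/5.
t₂ = (2·(14/5) + 6)/5 = 58/25.
t₃ = (2·(58/25) + 6)/5 = 266/125.

266/125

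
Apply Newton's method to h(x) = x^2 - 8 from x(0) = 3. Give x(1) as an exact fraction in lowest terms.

17/6

h'(x) = 2x.
h(3) = 1, h'(3) = 6, so x(1) = 3 - 1/6 = 17/6.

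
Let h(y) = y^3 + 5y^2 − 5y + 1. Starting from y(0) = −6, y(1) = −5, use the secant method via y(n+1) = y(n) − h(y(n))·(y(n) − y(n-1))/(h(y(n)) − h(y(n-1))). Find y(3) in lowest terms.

−82383/13978

h(−6) = −5, h(−5) = 26. y(2) = (−5) − 26·((−5) − (−6))/(26 − (−5)) = −181/31.
h(−5) = 26, h(−181/31) = 47710/29791. y(3) = (−181/31) − (47710/29791)·((−181/31) − (−5))/((47710/29791) − 26) = −82383/13978.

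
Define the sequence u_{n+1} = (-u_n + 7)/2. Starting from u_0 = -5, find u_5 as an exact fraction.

u_1 = (-(-5) + 7)/2 = 6.
u_2 = (-6 + 7)/2 = 1/2.
u_3 = (-(1/2) + 7)/2 = 13/4.
u_4 = (-(13/4) + 7)/2 = 15/8.
u_5 = (-(15/8) + 7)/2 = 41/16.

41/16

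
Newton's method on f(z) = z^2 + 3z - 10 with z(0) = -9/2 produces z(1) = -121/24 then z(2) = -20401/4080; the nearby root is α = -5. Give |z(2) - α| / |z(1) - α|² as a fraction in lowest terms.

12/85

z(1) - α = -121/24 - (-5) = -121/24 + 5 = -1/24, so |z(1) - α| = 1/24.
z(2) - α = -20401/4080 - (-5) = -20401/4080 + 5 = -1/4080, so |z(2) - α| = 1/4080.
|z(1) - α|² = 1/576.
Ratio = (1/4080) / (1/576) = 12/85.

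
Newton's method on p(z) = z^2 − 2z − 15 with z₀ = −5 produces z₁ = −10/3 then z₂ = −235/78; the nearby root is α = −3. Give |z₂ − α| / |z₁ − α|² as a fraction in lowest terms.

3/26

z₁ − α = −10/3 − (−3) = −10/3 + 3 = −1/3, so |z₁ − α| = 1/3.
z₂ − α = −235/78 − (−3) = −235/78 + 3 = −1/78, so |z₂ − α| = 1/78.
|z₁ − α|² = 1/9.
Ratio = (1/78) / (1/9) = 3/26.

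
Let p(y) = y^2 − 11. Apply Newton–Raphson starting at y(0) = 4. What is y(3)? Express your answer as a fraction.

p'(y) = 2y.
p(4) = 5, p'(4) = 8, so y(1) = 4 − 5/8 = 27/8.
p(27/8) = 25/64, p'(27/8) = 27/4, so y(2) = (27/8) − (25/64)/(27/4) = 1433/432.
p(1433/432) = 625/186624, p'(1433/432) = 1433/216, so y(3) = (1433/432) − (625/186624)/(1433/216) = 4106353/1238112.

4106353/1238112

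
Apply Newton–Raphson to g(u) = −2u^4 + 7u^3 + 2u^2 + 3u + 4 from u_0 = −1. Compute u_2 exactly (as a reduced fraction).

−227477/320810

g'(u) = −8u^3 + 21u^2 + 4u + 3.
g(−1) = −6, g'(−1) = 28, so u_1 = (−1) − (−6)/28 = −11/14.
g(−11/14) = −6147/4802, g'(−11/14) = 22915/1372, so u_2 = (−11/14) − (−6147/4802)/(22915/1372) = −227477/320810.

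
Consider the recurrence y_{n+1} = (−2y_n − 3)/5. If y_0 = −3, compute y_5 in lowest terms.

y_1 = (−2·(−3) − 3)/5 = 3/5.
y_2 = (−2·(3/5) − 3)/5 = −21/25.
y_3 = (−2·(−21/25) − 3)/5 = −33/125.
y_4 = (−2·(−33/125) − 3)/5 = −309/625.
y_5 = (−2·(−309/625) − 3)/5 = −1257/3125.

−1257/3125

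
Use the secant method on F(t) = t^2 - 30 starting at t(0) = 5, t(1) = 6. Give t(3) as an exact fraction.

F(5) = -5, F(6) = 6. t(2) = 6 - 6·(6 - 5)/(6 - (-5)) = 60/11.
F(6) = 6, F(60/11) = -30/121. t(3) = (60/11) - (-30/121)·((60/11) - 6)/((-30/121) - 6) = 115/21.

115/21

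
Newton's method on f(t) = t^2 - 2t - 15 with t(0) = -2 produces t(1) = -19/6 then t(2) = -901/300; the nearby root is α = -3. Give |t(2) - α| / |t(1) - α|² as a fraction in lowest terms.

3/25

t(1) - α = -19/6 - (-3) = -19/6 + 3 = -1/6, so |t(1) - α| = 1/6.
t(2) - α = -901/300 - (-3) = -901/300 + 3 = -1/300, so |t(2) - α| = 1/300.
|t(1) - α|² = 1/36.
Ratio = (1/300) / (1/36) = 3/25.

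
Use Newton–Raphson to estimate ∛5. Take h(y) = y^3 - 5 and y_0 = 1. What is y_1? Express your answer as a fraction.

h'(y) = 3y^2.
h(1) = -4, h'(1) = 3, so y_1 = 1 - (-4)/3 = 7/3.

7/3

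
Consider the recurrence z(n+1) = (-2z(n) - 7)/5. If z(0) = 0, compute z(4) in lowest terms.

-609/625

z(1) = (-2·0 - 7)/5 = -7/5.
z(2) = (-2·(-7/5) - 7)/5 = -21/25.
z(3) = (-2·(-21/25) - 7)/5 = -133/125.
z(4) = (-2·(-133/125) - 7)/5 = -609/625.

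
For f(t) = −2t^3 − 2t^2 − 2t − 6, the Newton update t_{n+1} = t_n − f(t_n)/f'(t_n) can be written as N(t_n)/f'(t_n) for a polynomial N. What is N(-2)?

f'(t) = −6t^2 − 4t − 2.
N(t) = t·f'(t) − f(t) = t·(−6t^2 − 4t − 2) − (−2t^3 − 2t^2 − 2t − 6) = −4t^3 − 2t^2 + 6.
N(-2) = 30.

30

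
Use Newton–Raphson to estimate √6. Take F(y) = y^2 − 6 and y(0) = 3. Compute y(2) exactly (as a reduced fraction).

49/20

F'(y) = 2y.
F(3) = 3, F'(3) = 6, so y(1) = 3 − 3/6 = 5/2.
F(5/2) = 1/4, F'(5/2) = 5, so y(2) = (5/2) − (1/4)/5 = 49/20.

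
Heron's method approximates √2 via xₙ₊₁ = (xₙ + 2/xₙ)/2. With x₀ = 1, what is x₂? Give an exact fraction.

17/12

x₁ = (1 + 2/1)/2 = 3/2.
x₂ = (3/2 + 2/(3/2))/2 = 17/12.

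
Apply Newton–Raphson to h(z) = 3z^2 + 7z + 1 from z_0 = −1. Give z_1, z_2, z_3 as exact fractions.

h'(z) = 6z + 7.
h(−1) = −3, h'(−1) = 1, so z_1 = (−1) − (−3)/1 = 2.
h(2) = 27, h'(2) = 19, so z_2 = 2 − 27/19 = 11/19.
h(11/19) = 2187/361, h'(11/19) = 199/19, so z_3 = (11/19) − (2187/361)/(199/19) = 2/3781.

z_1 = 2, z_2 = 11/19, z_3 = 2/3781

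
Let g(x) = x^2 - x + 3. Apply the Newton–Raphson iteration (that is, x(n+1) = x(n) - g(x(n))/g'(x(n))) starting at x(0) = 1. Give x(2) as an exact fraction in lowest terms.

g'(x) = 2x - 1.
g(1) = 3, g'(1) = 1, so x(1) = 1 - 3/1 = -2.
g(-2) = 9, g'(-2) = -5, so x(2) = (-2) - 9/(-5) = -1/5.

-1/5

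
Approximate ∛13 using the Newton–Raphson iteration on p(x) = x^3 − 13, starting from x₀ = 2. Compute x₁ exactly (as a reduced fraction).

p'(x) = 3x^2.
p(2) = −5, p'(2) = 12, so x₁ = 2 − (−5)/12 = 29/12.

29/12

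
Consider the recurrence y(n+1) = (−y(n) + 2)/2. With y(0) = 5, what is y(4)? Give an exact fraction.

15/16

y(1) = (−5 + 2)/2 = −3/2.
y(2) = (−(−3/2) + 2)/2 = 7/4.
y(3) = (−(7/4) + 2)/2 = 1/8.
y(4) = (−(1/8) + 2)/2 = 15/16.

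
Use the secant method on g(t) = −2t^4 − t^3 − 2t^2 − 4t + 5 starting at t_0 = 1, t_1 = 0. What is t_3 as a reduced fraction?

3645/4201

g(1) = −4, g(0) = 5. t_2 = 0 − 5·(0 − 1)/(5 − (−4)) = 5/9.
g(0) = 5, g(5/9) = 11800/6561. t_3 = (5/9) − (11800/6561)·((5/9) − 0)/((11800/6561) − 5) = 3645/4201.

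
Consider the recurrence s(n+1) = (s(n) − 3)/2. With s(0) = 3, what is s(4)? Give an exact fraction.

s(1) = (3 − 3)/2 = 0.
s(2) = (0 − 3)/2 = −3/2.
s(3) = ((−3/2) − 3)/2 = −9/4.
s(4) = ((−9/4) − 3)/2 = −21/8.

−21/8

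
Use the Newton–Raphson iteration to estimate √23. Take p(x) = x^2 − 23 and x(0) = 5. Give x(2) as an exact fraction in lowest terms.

p'(x) = 2x.
p(5) = 2, p'(5) = 10, so x(1) = 5 − 2/10 = 24/5.
p(24/5) = 1/25, p'(24/5) = 48/5, so x(2) = (24/5) − (1/25)/(48/5) = 1151/240.

1151/240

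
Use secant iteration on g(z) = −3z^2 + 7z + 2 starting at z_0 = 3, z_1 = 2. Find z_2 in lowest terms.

5/2

g(3) = −4, g(2) = 4. z_2 = 2 − 4·(2 − 3)/(4 − (−4)) = 5/2.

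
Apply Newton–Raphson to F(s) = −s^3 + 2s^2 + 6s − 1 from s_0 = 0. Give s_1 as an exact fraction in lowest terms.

1/6

F'(s) = −3s^2 + 4s + 6.
F(0) = −1, F'(0) = 6, so s_1 = 0 − (−1)/6 = 1/6.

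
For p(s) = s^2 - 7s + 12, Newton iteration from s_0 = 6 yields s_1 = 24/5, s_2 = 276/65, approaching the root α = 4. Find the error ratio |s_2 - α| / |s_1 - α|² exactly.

5/13

s_1 - α = 24/5 - 4 = 4/5, so |s_1 - α| = 4/5.
s_2 - α = 276/65 - 4 = 16/65, so |s_2 - α| = 16/65.
|s_1 - α|² = 16/25.
Ratio = (16/65) / (16/25) = 5/13.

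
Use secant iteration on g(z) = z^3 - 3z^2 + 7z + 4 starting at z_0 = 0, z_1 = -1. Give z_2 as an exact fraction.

-4/11

g(0) = 4, g(-1) = -7. z_2 = (-1) - (-7)·((-1) - 0)/((-7) - 4) = -4/11.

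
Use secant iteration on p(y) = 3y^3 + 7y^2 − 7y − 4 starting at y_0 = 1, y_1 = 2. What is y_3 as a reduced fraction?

p(1) = −1, p(2) = 34. y_2 = 2 − 34·(2 − 1)/(34 − (−1)) = 36/35.
p(2) = 34, p(36/35) = −22712/42875. y_3 = (36/35) − (−22712/42875)·((36/35) − 2)/((−22712/42875) − 34) = 45436/43543.

45436/43543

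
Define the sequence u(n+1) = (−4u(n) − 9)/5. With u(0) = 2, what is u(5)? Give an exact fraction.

−6197/3125

u(1) = (−4·2 − 9)/5 = −17/5.
u(2) = (−4·(−17/5) − 9)/5 = 23/25.
u(3) = (−4·(23/25) − 9)/5 = −317/125.
u(4) = (−4·(−317/125) − 9)/5 = 143/625.
u(5) = (−4·(143/625) − 9)/5 = −6197/3125.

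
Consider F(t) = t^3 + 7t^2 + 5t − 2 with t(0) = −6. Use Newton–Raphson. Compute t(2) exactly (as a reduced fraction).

F'(t) = 3t^2 + 14t + 5.
F(−6) = 4, F'(−6) = 29, so t(1) = (−6) − 4/29 = −178/29.
F(−178/29) = −5168/24389, F'(−178/29) = 26989/841, so t(2) = (−178/29) − (−5168/24389)/(26989/841) = −4798874/782681.

−4798874/782681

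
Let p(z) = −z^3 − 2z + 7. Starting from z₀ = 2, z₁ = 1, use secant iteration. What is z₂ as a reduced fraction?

p(2) = −5, p(1) = 4. z₂ = 1 − 4·(1 − 2)/(4 − (−5)) = 13/9.

13/9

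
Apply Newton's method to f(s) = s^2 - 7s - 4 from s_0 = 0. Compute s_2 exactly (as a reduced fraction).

f'(s) = 2s - 7.
f(0) = -4, f'(0) = -7, so s_1 = 0 - (-4)/(-7) = -4/7.
f(-4/7) = 16/49, f'(-4/7) = -57/7, so s_2 = (-4/7) - (16/49)/(-57/7) = -212/399.

-212/399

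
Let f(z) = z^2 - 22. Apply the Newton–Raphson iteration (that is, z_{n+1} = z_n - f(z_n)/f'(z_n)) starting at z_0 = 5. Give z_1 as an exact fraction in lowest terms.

f'(z) = 2z.
f(5) = 3, f'(5) = 10, so z_1 = 5 - 3/10 = 47/10.

47/10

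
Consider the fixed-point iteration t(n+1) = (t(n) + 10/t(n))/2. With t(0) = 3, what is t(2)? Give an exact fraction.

t(1) = (3 + 10/3)/2 = 19/6.
t(2) = (19/6 + 10/(19/6))/2 = 721/228.

721/228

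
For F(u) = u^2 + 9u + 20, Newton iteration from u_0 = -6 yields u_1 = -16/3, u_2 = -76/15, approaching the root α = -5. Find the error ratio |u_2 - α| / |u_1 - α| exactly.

1/5

u_1 - α = -16/3 - (-5) = -16/3 + 5 = -1/3, so |u_1 - α| = 1/3.
u_2 - α = -76/15 - (-5) = -76/15 + 5 = -1/15, so |u_2 - α| = 1/15.
Ratio = (1/15) / (1/3) = 1/5.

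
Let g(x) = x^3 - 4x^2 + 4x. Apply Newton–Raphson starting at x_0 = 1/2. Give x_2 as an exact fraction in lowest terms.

-2/5

g'(x) = 3x^2 - 8x + 4.
g(1/2) = 9/8, g'(1/2) = 3/4, so x_1 = (1/2) - (9/8)/(3/4) = -1.
g(-1) = -9, g'(-1) = 15, so x_2 = (-1) - (-9)/15 = -2/5.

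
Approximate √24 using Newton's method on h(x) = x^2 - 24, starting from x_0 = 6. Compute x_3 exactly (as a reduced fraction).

4801/980

h'(x) = 2x.
h(6) = 12, h'(6) = 12, so x_1 = 6 - 12/12 = 5.
h(5) = 1, h'(5) = 10, so x_2 = 5 - 1/10 = 49/10.
h(49/10) = 1/100, h'(49/10) = 49/5, so x_3 = (49/10) - (1/100)/(49/5) = 4801/980.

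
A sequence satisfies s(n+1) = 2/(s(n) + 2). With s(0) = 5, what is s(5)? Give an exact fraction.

s(1) = 2/(5 + 2) = 2/7.
s(2) = 2/(2/7 + 2) = 7/8.
s(3) = 2/(7/8 + 2) = 16/23.
s(4) = 2/(16/23 + 2) = 23/31.
s(5) = 2/(23/31 + 2) = 62/85.

62/85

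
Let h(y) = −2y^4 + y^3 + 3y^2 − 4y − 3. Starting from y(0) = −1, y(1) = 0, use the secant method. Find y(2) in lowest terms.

−3/4

h(−1) = 1, h(0) = −3. y(2) = 0 − (−3)·(0 − (−1))/((−3) − 1) = −3/4.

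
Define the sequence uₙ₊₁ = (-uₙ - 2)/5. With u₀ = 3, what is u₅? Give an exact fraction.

u₁ = (-3 - 2)/5 = -1.
u₂ = (-(-1) - 2)/5 = -1/5.
u₃ = (-(-1/5) - 2)/5 = -9/25.
u₄ = (-(-9/25) - 2)/5 = -41/125.
u₅ = (-(-41/125) - 2)/5 = -209/625.

-209/625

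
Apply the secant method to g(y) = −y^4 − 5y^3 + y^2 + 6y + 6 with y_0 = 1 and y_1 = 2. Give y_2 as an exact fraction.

g(1) = 7, g(2) = −34. y_2 = 2 − (−34)·(2 − 1)/((−34) − 7) = 48/41.

48/41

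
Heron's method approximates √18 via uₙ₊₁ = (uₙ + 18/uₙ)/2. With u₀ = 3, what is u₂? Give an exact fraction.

17/4

u₁ = (3 + 18/3)/2 = 9/2.
u₂ = (9/2 + 18/(9/2))/2 = 17/4.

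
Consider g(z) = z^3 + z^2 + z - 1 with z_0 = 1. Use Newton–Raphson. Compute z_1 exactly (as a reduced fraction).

2/3

g'(z) = 3z^2 + 2z + 1.
g(1) = 2, g'(1) = 6, so z_1 = 1 - 2/6 = 2/3.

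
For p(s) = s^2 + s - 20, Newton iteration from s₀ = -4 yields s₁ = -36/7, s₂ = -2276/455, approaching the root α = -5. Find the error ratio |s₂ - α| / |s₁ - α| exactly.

1/65

s₁ - α = -36/7 - (-5) = -36/7 + 5 = -1/7, so |s₁ - α| = 1/7.
s₂ - α = -2276/455 - (-5) = -2276/455 + 5 = -1/455, so |s₂ - α| = 1/455.
Ratio = (1/455) / (1/7) = 1/65.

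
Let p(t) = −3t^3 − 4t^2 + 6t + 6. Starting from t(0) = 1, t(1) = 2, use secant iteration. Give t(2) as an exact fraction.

32/27

p(1) = 5, p(2) = −22. t(2) = 2 − (−22)·(2 − 1)/((−22) − 5) = 32/27.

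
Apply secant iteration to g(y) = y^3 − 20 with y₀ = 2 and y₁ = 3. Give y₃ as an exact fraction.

23270/8599

g(2) = −12, g(3) = 7. y₂ = 3 − 7·(3 − 2)/(7 − (−12)) = 50/19.
g(3) = 7, g(50/19) = −12180/6859. y₃ = (50/19) − (−12180/6859)·((50/19) − 3)/((−12180/6859) − 7) = 23270/8599.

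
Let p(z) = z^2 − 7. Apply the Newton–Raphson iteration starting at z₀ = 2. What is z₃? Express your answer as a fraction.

108497/41008

p'(z) = 2z.
p(2) = −3, p'(2) = 4, so z₁ = 2 − (−3)/4 = 11/4.
p(11/4) = 9/16, p'(11/4) = 11/2, so z₂ = (11/4) − (9/16)/(11/2) = 233/88.
p(233/88) = 81/7744, p'(233/88) = 233/44, so z₃ = (233/88) − (81/7744)/(233/44) = 108497/41008.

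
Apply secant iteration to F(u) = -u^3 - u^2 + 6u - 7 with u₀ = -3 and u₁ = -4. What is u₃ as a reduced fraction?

-3044/905

F(-3) = -7, F(-4) = 17. u₂ = (-4) - 17·((-4) - (-3))/(17 - (-7)) = -79/24.
F(-4) = 17, F(-79/24) = -26537/13824. u₃ = (-79/24) - (-26537/13824)·((-79/24) - (-4))/((-26537/13824) - 17) = -3044/905.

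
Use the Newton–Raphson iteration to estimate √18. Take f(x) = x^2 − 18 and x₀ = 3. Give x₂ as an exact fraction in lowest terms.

17/4

f'(x) = 2x.
f(3) = −9, f'(3) = 6, so x₁ = 3 − (−9)/6 = 9/2.
f(9/2) = 9/4, f'(9/2) = 9, so x₂ = (9/2) − (9/4)/9 = 17/4.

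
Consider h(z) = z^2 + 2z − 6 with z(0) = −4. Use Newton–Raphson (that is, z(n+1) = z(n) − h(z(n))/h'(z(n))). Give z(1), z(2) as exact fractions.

z(1) = −11/3, z(2) = −175/48

h'(z) = 2z + 2.
h(−4) = 2, h'(−4) = −6, so z(1) = (−4) − 2/(−6) = −11/3.
h(−11/3) = 1/9, h'(−11/3) = −16/3, so z(2) = (−11/3) − (1/9)/(−16/3) = −175/48.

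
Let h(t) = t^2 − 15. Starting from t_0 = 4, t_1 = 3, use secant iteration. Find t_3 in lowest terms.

31/8

h(4) = 1, h(3) = −6. t_2 = 3 − (−6)·(3 − 4)/((−6) − 1) = 27/7.
h(3) = −6, h(27/7) = −6/49. t_3 = (27/7) − (−6/49)·((27/7) − 3)/((−6/49) − (−6)) = 31/8.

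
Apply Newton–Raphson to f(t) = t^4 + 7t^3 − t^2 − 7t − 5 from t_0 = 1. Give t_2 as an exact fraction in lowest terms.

2872691/2332736

f'(t) = 4t^3 + 21t^2 − 2t − 7.
f(1) = −5, f'(1) = 16, so t_1 = 1 − (−5)/16 = 21/16.
f(21/16) = 189025/65536, f'(21/16) = 36449/1024, so t_2 = (21/16) − (189025/65536)/(36449/1024) = 2872691/2332736.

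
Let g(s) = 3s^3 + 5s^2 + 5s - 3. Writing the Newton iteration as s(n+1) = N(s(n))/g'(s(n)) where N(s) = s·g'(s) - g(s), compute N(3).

g'(s) = 9s^2 + 10s + 5.
N(s) = s·g'(s) - g(s) = s·(9s^2 + 10s + 5) - (3s^3 + 5s^2 + 5s - 3) = 6s^3 + 5s^2 + 3.
N(3) = 210.

210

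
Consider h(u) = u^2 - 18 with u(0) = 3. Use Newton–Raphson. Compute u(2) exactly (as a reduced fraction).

h'(u) = 2u.
h(3) = -9, h'(3) = 6, so u(1) = 3 - (-9)/6 = 9/2.
h(9/2) = 9/4, h'(9/2) = 9, so u(2) = (9/2) - (9/4)/9 = 17/4.

17/4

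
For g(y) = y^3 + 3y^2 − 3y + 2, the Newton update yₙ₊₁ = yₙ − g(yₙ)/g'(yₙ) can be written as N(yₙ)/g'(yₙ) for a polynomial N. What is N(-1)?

−1

g'(y) = 3y^2 + 6y − 3.
N(y) = y·g'(y) − g(y) = y·(3y^2 + 6y − 3) − (y^3 + 3y^2 − 3y + 2) = 2y^3 + 3y^2 − 2.
N(-1) = −1.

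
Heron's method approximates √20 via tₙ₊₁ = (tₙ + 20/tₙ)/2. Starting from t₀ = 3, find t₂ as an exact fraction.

t₁ = (3 + 20/3)/2 = 29/6.
t₂ = (29/6 + 20/(29/6))/2 = 1561/348.

1561/348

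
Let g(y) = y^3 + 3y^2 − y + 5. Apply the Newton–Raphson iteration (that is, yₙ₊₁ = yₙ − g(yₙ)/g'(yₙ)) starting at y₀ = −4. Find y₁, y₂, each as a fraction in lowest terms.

y₁ = −85/23, y₂ = −98820/27071

g'(y) = 3y^2 + 6y − 1.
g(−4) = −7, g'(−4) = 23, so y₁ = (−4) − (−7)/23 = −85/23.
g(−85/23) = −9800/12167, g'(−85/23) = 9416/529, so y₂ = (−85/23) − (−9800/12167)/(9416/529) = −98820/27071.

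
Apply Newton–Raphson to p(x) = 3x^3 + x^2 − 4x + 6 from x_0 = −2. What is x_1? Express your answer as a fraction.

−25/14

p'(x) = 9x^2 + 2x − 4.
p(−2) = −6, p'(−2) = 28, so x_1 = (−2) − (−6)/28 = −25/14.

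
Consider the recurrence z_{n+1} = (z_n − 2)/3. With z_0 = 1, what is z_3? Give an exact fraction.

−25/27

z_1 = (1 − 2)/3 = −1/3.
z_2 = ((−1/3) − 2)/3 = −7/9.
z_3 = ((−7/9) − 2)/3 = −25/27.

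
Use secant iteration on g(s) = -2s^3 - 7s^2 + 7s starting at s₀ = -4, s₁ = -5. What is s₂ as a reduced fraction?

-55/13

g(-4) = -12, g(-5) = 40. s₂ = (-5) - 40·((-5) - (-4))/(40 - (-12)) = -55/13.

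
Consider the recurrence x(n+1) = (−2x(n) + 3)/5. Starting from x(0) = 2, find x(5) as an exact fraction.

x(1) = (−2·2 + 3)/5 = −1/5.
x(2) = (−2·(−1/5) + 3)/5 = 17/25.
x(3) = (−2·(17/25) + 3)/5 = 41/125.
x(4) = (−2·(41/125) + 3)/5 = 293/625.
x(5) = (−2·(293/625) + 3)/5 = 1289/3125.

1289/3125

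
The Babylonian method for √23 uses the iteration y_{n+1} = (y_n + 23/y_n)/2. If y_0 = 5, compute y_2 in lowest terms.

1151/240

y_1 = (5 + 23/5)/2 = 24/5.
y_2 = (24/5 + 23/(24/5))/2 = 1151/240.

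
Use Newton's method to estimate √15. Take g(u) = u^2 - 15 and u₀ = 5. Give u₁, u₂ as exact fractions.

g'(u) = 2u.
g(5) = 10, g'(5) = 10, so u₁ = 5 - 10/10 = 4.
g(4) = 1, g'(4) = 8, so u₂ = 4 - 1/8 = 31/8.

u₁ = 4, u₂ = 31/8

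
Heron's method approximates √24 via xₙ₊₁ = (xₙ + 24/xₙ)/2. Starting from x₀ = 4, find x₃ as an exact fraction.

4801/980

x₁ = (4 + 24/4)/2 = 5.
x₂ = (5 + 24/5)/2 = 49/10.
x₃ = (49/10 + 24/(49/10))/2 = 4801/980.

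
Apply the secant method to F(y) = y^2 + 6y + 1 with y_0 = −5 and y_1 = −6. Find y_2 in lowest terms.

F(−5) = −4, F(−6) = 1. y_2 = (−6) − 1·((−6) − (−5))/(1 − (−4)) = −29/5.

−29/5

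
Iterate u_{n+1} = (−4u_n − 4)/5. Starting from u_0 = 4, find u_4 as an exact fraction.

172/125

u_1 = (−4·4 − 4)/5 = −4.
u_2 = (−4·(−4) − 4)/5 = 12/5.
u_3 = (−4·(12/5) − 4)/5 = −68/25.
u_4 = (−4·(−68/25) − 4)/5 = 172/125.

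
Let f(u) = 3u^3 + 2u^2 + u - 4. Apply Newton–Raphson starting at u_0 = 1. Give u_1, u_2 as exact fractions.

f'(u) = 9u^2 + 4u + 1.
f(1) = 2, f'(1) = 14, so u_1 = 1 - 2/14 = 6/7.
f(6/7) = 74/343, f'(6/7) = 541/49, so u_2 = (6/7) - (74/343)/(541/49) = 3172/3787.

u_1 = 6/7, u_2 = 3172/3787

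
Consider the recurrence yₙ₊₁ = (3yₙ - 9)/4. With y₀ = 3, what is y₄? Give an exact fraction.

y₁ = (3·3 - 9)/4 = 0.
y₂ = (3·0 - 9)/4 = -9/4.
y₃ = (3·(-9/4) - 9)/4 = -63/16.
y₄ = (3·(-63/16) - 9)/4 = -333/64.

-333/64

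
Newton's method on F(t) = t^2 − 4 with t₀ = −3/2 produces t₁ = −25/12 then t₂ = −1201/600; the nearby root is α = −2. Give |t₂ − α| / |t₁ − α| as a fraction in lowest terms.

t₁ − α = −25/12 − (−2) = −25/12 + 2 = −1/12, so |t₁ − α| = 1/12.
t₂ − α = −1201/600 − (−2) = −1201/600 + 2 = −1/600, so |t₂ − α| = 1/600.
Ratio = (1/600) / (1/12) = 1/50.

1/50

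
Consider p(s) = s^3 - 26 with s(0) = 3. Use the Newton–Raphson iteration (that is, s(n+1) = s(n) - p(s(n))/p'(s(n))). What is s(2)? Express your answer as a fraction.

767879/259200

p'(s) = 3s^2.
p(3) = 1, p'(3) = 27, so s(1) = 3 - 1/27 = 80/27.
p(80/27) = 242/19683, p'(80/27) = 6400/243, so s(2) = (80/27) - (242/19683)/(6400/243) = 767879/259200.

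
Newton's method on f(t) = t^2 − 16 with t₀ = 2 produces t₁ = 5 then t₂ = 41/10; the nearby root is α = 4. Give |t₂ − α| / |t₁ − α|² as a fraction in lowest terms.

t₁ − α = 5 − 4 = 1, so |t₁ − α| = 1.
t₂ − α = 41/10 − 4 = 1/10, so |t₂ − α| = 1/10.
|t₁ − α|² = 1.
Ratio = (1/10) / 1 = 1/10.

1/10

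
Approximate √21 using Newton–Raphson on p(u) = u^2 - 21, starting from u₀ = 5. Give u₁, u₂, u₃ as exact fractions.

u₁ = 23/5, u₂ = 527/115, u₃ = 277727/60605

p'(u) = 2u.
p(5) = 4, p'(5) = 10, so u₁ = 5 - 4/10 = 23/5.
p(23/5) = 4/25, p'(23/5) = 46/5, so u₂ = (23/5) - (4/25)/(46/5) = 527/115.
p(527/115) = 4/13225, p'(527/115) = 1054/115, so u₃ = (527/115) - (4/13225)/(1054/115) = 277727/60605.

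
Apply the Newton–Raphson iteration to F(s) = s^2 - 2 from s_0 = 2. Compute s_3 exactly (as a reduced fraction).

F'(s) = 2s.
F(2) = 2, F'(2) = 4, so s_1 = 2 - 2/4 = 3/2.
F(3/2) = 1/4, F'(3/2) = 3, so s_2 = (3/2) - (1/4)/3 = 17/12.
F(17/12) = 1/144, F'(17/12) = 17/6, so s_3 = (17/12) - (1/144)/(17/6) = 577/408.

577/408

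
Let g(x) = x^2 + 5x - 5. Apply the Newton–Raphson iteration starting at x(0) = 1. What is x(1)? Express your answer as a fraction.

g'(x) = 2x + 5.
g(1) = 1, g'(1) = 7, so x(1) = 1 - 1/7 = 6/7.

6/7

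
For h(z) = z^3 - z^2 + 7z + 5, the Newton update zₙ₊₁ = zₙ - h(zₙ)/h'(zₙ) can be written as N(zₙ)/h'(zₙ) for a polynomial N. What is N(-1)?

-8

h'(z) = 3z^2 - 2z + 7.
N(z) = z·h'(z) - h(z) = z·(3z^2 - 2z + 7) - (z^3 - z^2 + 7z + 5) = 2z^3 - z^2 - 5.
N(-1) = -8.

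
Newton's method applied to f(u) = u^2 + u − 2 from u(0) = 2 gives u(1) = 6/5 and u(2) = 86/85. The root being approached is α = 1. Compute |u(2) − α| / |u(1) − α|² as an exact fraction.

u(1) − α = 6/5 − 1 = 1/5, so |u(1) − α| = 1/5.
u(2) − α = 86/85 − 1 = 1/85, so |u(2) − α| = 1/85.
|u(1) − α|² = 1/25.
Ratio = (1/85) / (1/25) = 5/17.

5/17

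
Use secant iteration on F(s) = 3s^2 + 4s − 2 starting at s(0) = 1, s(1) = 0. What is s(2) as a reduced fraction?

F(1) = 5, F(0) = −2. s(2) = 0 − (−2)·(0 − 1)/((−2) − 5) = 2/7.

2/7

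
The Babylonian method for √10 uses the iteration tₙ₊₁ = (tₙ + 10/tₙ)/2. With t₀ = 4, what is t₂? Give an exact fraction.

329/104

t₁ = (4 + 10/4)/2 = 13/4.
t₂ = (13/4 + 10/(13/4))/2 = 329/104.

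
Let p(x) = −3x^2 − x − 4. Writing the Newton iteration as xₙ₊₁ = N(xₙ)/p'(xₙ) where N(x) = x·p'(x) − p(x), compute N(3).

p'(x) = −6x − 1.
N(x) = x·p'(x) − p(x) = x·(−6x − 1) − (−3x^2 − x − 4) = −3x^2 + 4.
N(3) = −23.

−23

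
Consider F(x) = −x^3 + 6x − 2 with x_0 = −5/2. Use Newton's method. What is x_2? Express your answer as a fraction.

F'(x) = −3x^2 + 6.
F(−5/2) = −11/8, F'(−5/2) = −51/4, so x_1 = (−5/2) − (−11/8)/(−51/4) = −133/51.
F(−133/51) = 11737/132651, F'(−133/51) = −12487/867, so x_2 = (−133/51) − (11737/132651)/(−12487/867) = −4970576/1910511.

−4970576/1910511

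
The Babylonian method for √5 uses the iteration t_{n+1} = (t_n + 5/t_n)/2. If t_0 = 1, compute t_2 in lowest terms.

t_1 = (1 + 5/1)/2 = 3.
t_2 = (3 + 5/3)/2 = 7/3.

7/3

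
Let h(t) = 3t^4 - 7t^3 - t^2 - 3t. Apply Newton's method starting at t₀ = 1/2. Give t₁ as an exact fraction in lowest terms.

h'(t) = 12t^3 - 21t^2 - 2t - 3.
h(1/2) = -39/16, h'(1/2) = -31/4, so t₁ = (1/2) - (-39/16)/(-31/4) = 23/124.

23/124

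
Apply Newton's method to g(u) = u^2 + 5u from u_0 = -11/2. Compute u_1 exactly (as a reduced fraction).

-121/24

g'(u) = 2u + 5.
g(-11/2) = 11/4, g'(-11/2) = -6, so u_1 = (-11/2) - (11/4)/(-6) = -121/24.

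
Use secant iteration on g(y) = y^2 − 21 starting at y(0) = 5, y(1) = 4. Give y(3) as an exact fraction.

g(5) = 4, g(4) = −5. y(2) = 4 − (−5)·(4 − 5)/((−5) − 4) = 41/9.
g(4) = −5, g(41/9) = −20/81. y(3) = (41/9) − (−20/81)·((41/9) − 4)/((−20/81) − (−5)) = 353/77.

353/77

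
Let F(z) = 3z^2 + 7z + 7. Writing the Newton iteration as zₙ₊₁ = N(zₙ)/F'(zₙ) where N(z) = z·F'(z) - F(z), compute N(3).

20

F'(z) = 6z + 7.
N(z) = z·F'(z) - F(z) = z·(6z + 7) - (3z^2 + 7z + 7) = 3z^2 - 7.
N(3) = 20.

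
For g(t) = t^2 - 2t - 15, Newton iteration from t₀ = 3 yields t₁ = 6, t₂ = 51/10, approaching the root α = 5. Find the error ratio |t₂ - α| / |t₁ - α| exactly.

t₁ - α = 6 - 5 = 1, so |t₁ - α| = 1.
t₂ - α = 51/10 - 5 = 1/10, so |t₂ - α| = 1/10.
Ratio = (1/10) / 1 = 1/10.

1/10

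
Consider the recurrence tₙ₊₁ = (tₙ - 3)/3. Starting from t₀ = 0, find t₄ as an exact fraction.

-40/27

t₁ = (0 - 3)/3 = -1.
t₂ = ((-1) - 3)/3 = -4/3.
t₃ = ((-4/3) - 3)/3 = -13/9.
t₄ = ((-13/9) - 3)/3 = -40/27.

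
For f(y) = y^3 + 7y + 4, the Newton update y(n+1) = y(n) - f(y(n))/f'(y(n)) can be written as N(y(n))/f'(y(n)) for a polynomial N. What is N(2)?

12

f'(y) = 3y^2 + 7.
N(y) = y·f'(y) - f(y) = y·(3y^2 + 7) - (y^3 + 7y + 4) = 2y^3 - 4.
N(2) = 12.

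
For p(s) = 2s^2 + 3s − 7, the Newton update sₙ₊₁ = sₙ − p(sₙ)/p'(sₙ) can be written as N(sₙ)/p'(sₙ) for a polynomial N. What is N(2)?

p'(s) = 4s + 3.
N(s) = s·p'(s) − p(s) = s·(4s + 3) − (2s^2 + 3s − 7) = 2s^2 + 7.
N(2) = 15.

15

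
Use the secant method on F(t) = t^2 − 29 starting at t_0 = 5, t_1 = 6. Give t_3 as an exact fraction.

673/125

F(5) = −4, F(6) = 7. t_2 = 6 − 7·(6 − 5)/(7 − (−4)) = 59/11.
F(6) = 7, F(59/11) = −28/121. t_3 = (59/11) − (−28/121)·((59/11) − 6)/((−28/121) − 7) = 673/125.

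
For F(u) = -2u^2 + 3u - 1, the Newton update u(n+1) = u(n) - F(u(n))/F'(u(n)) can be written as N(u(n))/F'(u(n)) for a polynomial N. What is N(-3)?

-17

F'(u) = -4u + 3.
N(u) = u·F'(u) - F(u) = u·(-4u + 3) - (-2u^2 + 3u - 1) = -2u^2 + 1.
N(-3) = -17.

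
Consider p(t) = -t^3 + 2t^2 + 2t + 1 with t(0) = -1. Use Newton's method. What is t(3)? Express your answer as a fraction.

-6184337/9861795

p'(t) = -3t^2 + 4t + 2.
p(-1) = 2, p'(-1) = -5, so t(1) = (-1) - 2/(-5) = -3/5.
p(-3/5) = 92/125, p'(-3/5) = -37/25, so t(2) = (-3/5) - (92/125)/(-37/25) = -19/185.
p(-19/185) = 5171504/6331625, p'(-19/185) = 53307/34225, so t(3) = (-19/185) - (5171504/6331625)/(53307/34225) = -6184337/9861795.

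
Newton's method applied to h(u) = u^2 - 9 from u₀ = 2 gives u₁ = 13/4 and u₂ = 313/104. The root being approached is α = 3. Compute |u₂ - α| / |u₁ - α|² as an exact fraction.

2/13

u₁ - α = 13/4 - 3 = 1/4, so |u₁ - α| = 1/4.
u₂ - α = 313/104 - 3 = 1/104, so |u₂ - α| = 1/104.
|u₁ - α|² = 1/16.
Ratio = (1/104) / (1/16) = 2/13.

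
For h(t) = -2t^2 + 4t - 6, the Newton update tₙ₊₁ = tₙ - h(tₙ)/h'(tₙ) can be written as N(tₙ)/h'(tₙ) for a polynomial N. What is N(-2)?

h'(t) = -4t + 4.
N(t) = t·h'(t) - h(t) = t·(-4t + 4) - (-2t^2 + 4t - 6) = -2t^2 + 6.
N(-2) = -2.

-2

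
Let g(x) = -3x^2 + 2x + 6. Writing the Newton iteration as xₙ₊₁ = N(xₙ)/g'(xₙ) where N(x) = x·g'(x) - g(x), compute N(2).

-18

g'(x) = -6x + 2.
N(x) = x·g'(x) - g(x) = x·(-6x + 2) - (-3x^2 + 2x + 6) = -3x^2 - 6.
N(2) = -18.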